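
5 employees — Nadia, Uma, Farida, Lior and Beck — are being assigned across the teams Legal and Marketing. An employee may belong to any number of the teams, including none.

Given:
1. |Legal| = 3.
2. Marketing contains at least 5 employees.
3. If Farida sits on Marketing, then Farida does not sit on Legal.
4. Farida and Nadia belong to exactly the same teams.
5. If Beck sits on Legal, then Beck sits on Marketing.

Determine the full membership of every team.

Legal = {Beck, Lior, Uma}; Marketing = {Beck, Farida, Lior, Nadia, Uma}

(2): only 5 candidates remain for Marketing, so all are in.
(3): Farida ∉ Legal.
(4): Nadia matches Farida: Nadia ∉ Legal.
(1): only 3 candidates remain for Legal, so all are in.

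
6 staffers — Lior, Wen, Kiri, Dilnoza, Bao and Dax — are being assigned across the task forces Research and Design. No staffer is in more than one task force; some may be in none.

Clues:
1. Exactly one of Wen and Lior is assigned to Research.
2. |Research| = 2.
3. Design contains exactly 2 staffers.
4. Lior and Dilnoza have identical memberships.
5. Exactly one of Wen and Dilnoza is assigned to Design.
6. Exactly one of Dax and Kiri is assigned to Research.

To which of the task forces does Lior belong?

Lior: Design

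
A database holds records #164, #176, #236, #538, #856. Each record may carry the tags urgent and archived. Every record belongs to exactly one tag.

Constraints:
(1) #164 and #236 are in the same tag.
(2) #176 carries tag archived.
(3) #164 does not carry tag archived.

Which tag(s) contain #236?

#236: urgent

From (2): #176 ∈ archived.
From (3): #164 ∉ archived.
(1): #236 matches #164: #236 ∉ archived.
Only one tag left: #164 ∈ urgent.
Only one tag left: #236 ∈ urgent.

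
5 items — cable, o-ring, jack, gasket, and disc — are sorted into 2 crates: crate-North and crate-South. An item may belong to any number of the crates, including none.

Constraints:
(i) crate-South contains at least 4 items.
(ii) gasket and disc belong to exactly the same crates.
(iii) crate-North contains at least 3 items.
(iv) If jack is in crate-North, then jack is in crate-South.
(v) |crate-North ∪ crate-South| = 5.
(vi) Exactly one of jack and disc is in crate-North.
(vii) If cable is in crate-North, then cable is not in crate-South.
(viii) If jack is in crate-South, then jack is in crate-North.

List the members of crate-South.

crate-South = {disc, gasket, jack, o-ring}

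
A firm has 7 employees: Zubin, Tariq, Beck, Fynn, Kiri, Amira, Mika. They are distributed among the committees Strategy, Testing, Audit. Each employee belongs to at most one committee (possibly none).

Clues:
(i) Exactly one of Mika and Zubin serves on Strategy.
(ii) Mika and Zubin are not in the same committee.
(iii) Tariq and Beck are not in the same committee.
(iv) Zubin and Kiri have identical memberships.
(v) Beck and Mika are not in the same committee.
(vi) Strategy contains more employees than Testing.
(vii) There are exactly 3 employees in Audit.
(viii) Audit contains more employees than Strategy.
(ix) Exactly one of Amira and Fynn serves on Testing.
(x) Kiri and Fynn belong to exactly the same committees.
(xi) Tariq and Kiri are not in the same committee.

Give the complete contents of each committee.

Strategy = {Mika, Tariq}; Testing = {Amira}; Audit = {Fynn, Kiri, Zubin}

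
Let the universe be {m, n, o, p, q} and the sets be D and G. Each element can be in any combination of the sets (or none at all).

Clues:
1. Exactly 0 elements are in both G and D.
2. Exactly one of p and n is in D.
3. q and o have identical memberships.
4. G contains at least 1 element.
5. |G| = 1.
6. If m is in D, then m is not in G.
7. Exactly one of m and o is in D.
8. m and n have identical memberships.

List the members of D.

D = {m, n}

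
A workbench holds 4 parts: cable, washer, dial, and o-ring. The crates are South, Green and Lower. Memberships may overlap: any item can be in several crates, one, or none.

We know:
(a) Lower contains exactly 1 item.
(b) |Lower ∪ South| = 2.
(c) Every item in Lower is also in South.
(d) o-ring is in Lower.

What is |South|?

From (d): o-ring ∈ Lower.
(a): Lower already has 1, so the rest are out.
(c) with o-ring ∈ Lower: o-ring ∈ South.

2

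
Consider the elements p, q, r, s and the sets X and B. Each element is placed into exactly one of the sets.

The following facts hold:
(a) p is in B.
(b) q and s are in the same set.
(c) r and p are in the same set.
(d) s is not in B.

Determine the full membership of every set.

X = {q, s}; B = {p, r}

From (a): p ∈ B.
From (d): s ∉ B.
(b): q matches s: q ∉ B.
(c): r matches p: r ∉ X.
(c): r matches p: r ∈ B.
Only one set left: q ∈ X.
Only one set left: s ∈ X.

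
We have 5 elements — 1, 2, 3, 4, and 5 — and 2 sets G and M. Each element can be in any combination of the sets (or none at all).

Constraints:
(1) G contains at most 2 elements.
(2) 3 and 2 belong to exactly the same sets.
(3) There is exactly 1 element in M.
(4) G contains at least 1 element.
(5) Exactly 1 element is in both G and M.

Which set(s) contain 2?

2: none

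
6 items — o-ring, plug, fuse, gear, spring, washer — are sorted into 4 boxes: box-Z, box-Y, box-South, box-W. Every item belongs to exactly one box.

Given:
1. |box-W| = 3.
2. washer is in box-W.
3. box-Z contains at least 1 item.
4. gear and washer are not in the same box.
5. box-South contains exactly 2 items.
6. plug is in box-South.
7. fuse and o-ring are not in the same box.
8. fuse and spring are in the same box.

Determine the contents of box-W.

box-W = {fuse, spring, washer}

From (2): washer ∈ box-W.
From (6): plug ∈ box-South.
(4): gear ∉ box-W.
Suppose o-ring ∈ box-W: no assignment then satisfies all the clues, so o-ring ∉ box-W.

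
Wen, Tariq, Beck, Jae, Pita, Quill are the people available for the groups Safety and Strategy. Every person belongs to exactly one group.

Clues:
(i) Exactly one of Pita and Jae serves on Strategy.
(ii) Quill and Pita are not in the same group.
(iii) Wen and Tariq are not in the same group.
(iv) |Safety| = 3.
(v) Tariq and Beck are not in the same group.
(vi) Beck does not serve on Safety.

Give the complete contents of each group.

Safety = {Jae, Quill, Tariq}; Strategy = {Beck, Pita, Wen}

From (vi): Beck ∉ Safety.
Only one group left: Beck ∈ Strategy.
(v): Tariq ∉ Strategy.
Only one group left: Tariq ∈ Safety.
(iii): Wen ∉ Safety.
Only one group left: Wen ∈ Strategy.
Suppose Jae ∉ Safety: no assignment then satisfies all the clues, so Jae ∈ Safety.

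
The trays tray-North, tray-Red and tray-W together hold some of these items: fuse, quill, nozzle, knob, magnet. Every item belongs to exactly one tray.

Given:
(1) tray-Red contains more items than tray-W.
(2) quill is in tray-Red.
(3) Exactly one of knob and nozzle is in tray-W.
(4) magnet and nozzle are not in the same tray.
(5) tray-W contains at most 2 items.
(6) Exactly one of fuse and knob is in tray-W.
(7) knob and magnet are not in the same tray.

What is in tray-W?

From (2): quill ∈ tray-Red.
Suppose fuse ∈ tray-W: no assignment then satisfies all the clues, so fuse ∉ tray-W.

tray-W = {knob}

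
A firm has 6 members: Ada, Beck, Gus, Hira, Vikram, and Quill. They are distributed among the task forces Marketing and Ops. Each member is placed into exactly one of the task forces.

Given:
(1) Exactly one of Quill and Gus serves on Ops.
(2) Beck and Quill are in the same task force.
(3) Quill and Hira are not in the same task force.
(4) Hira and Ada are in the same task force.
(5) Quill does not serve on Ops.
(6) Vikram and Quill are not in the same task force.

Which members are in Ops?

From (5): Quill ∉ Ops.
(1) (exactly one): Gus ∈ Ops.
(2): Beck matches Quill: Beck ∉ Ops.
Only one task force left: Beck ∈ Marketing.
Only one task force left: Quill ∈ Marketing.
(3): Hira ∉ Marketing.
(4): Ada matches Hira: Ada ∉ Marketing.
(6): Vikram ∉ Marketing.
Only one task force left: Ada ∈ Ops.
Only one task force left: Hira ∈ Ops.
Only one task force left: Vikram ∈ Ops.

Ops = {Ada, Gus, Hira, Vikram}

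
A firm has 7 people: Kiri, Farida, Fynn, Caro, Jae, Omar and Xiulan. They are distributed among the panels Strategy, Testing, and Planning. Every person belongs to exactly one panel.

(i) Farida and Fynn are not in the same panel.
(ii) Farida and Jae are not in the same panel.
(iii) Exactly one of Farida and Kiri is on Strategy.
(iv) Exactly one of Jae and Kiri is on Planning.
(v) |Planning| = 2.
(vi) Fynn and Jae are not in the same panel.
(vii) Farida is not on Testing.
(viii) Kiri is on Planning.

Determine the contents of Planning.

From (vii): Farida ∉ Testing.
From (viii): Kiri ∈ Planning.
(iii) (exactly one): Farida ∈ Strategy.
(iv) (exactly one): Jae ∉ Planning.
(i): Fynn ∉ Strategy.
(ii): Jae ∉ Strategy.
Only one panel left: Jae ∈ Testing.
(vi): Fynn ∉ Testing.
Only one panel left: Fynn ∈ Planning.
(v): Planning already has 2, so the rest are out.

Planning = {Fynn, Kiri}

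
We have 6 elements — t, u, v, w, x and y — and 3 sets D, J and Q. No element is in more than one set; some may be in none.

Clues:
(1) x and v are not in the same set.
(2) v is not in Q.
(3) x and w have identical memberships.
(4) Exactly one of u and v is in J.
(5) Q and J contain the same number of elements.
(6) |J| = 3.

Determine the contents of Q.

From (2): v ∉ Q.
Suppose t ∈ Q: no assignment then satisfies all the clues, so t ∉ Q.

Q = {u, w, x}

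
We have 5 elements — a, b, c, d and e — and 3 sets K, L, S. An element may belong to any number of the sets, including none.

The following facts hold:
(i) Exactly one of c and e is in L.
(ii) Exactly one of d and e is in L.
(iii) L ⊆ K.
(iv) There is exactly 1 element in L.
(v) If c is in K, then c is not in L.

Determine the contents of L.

L = {e}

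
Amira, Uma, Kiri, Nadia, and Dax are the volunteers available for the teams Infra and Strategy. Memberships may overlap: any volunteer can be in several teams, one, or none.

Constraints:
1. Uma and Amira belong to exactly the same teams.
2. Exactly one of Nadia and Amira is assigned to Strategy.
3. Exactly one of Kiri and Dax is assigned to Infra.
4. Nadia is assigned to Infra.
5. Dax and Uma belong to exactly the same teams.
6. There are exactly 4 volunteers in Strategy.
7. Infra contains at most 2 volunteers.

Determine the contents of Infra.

Infra = {Kiri, Nadia}

From (4): Nadia ∈ Infra.
Suppose Amira ∈ Infra: no assignment then satisfies all the clues, so Amira ∉ Infra.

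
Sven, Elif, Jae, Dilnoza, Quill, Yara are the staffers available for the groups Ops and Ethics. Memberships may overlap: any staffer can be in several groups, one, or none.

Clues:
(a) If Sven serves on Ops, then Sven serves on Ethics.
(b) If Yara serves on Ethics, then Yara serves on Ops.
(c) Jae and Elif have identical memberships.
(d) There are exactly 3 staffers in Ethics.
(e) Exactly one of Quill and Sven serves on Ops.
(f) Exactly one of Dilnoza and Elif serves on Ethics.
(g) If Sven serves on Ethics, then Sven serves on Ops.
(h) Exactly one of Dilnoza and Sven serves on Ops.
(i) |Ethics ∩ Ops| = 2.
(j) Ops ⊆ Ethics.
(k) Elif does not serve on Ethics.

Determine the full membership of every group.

Ops = {Sven, Yara}; Ethics = {Dilnoza, Sven, Yara}

From (k): Elif ∉ Ethics.
(c): Jae matches Elif: Jae ∉ Ethics.
(f) (exactly one): Dilnoza ∈ Ethics.
(j) contrapositive: Elif ∉ Ops.
(j) contrapositive: Jae ∉ Ops.
Suppose Sven ∉ Ops: no assignment then satisfies all the clues, so Sven ∈ Ops.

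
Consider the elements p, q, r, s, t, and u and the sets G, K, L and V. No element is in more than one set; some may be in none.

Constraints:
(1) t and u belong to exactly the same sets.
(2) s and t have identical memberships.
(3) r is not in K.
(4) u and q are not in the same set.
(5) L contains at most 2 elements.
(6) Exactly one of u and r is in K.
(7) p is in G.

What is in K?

From (3): r ∉ K.
From (7): p ∈ G.
(6) (exactly one): u ∈ K.
(1): t matches u: t ∉ G.
(1): t matches u: t ∈ K.
(2): s matches t: s ∉ G.
(2): s matches t: s ∈ K.
(4): q ∉ K.

K = {s, t, u}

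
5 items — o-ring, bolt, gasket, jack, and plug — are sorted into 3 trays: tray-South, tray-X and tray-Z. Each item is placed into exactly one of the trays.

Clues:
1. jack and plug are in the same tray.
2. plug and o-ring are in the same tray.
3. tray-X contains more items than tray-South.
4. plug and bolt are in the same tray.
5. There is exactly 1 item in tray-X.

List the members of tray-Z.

tray-Z = {bolt, jack, o-ring, plug}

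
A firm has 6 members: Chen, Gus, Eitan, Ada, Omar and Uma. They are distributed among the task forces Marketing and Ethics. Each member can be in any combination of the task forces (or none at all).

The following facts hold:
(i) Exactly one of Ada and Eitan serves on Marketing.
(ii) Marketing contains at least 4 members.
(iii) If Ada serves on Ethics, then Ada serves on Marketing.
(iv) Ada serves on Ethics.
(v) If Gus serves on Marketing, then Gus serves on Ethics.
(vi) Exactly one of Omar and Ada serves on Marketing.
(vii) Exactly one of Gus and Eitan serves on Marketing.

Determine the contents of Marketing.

From (iv): Ada ∈ Ethics.
(iii): Ada ∈ Marketing.
(vi) (exactly one): Omar ∉ Marketing.
(i) (exactly one): Eitan ∉ Marketing.
(ii): only 4 candidates remain for Marketing, so all are in.
(v): Gus ∈ Ethics.

Marketing = {Ada, Chen, Gus, Uma}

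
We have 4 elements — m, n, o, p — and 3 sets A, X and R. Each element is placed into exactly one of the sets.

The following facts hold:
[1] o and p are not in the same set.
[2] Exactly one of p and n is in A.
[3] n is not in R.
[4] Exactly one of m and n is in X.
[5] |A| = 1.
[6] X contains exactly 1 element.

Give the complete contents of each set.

A = {p}; X = {n}; R = {m, o}

From (3): n ∉ R.
Suppose m ∈ A: no assignment then satisfies all the clues, so m ∉ A.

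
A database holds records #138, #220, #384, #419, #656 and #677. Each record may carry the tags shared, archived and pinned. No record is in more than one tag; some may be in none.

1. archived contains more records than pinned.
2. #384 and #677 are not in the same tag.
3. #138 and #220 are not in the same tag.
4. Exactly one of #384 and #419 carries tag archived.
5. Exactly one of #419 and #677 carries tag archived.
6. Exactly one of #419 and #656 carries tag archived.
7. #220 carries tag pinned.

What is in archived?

archived = {#138, #419}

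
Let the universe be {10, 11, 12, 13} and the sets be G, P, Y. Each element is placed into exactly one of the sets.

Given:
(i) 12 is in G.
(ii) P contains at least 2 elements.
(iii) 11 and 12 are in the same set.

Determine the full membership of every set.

From (i): 12 ∈ G.
(iii): 11 matches 12: 11 ∈ G.
(ii): only 2 candidates remain for P, so all are in.

G = {11, 12}; P = {10, 13}; Y = {}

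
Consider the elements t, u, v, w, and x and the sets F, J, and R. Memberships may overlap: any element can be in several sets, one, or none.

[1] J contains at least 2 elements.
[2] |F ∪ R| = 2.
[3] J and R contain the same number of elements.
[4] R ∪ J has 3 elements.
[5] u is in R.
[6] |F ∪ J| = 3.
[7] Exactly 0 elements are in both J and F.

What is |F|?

1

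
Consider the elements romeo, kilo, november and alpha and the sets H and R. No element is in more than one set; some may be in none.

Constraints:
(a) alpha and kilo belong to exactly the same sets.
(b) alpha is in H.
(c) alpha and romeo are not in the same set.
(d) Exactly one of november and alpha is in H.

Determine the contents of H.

H = {alpha, kilo}

From (b): alpha ∈ H.
(a): kilo matches alpha: kilo ∈ H.
(c): romeo ∉ H.
(d) (exactly one): november ∉ H.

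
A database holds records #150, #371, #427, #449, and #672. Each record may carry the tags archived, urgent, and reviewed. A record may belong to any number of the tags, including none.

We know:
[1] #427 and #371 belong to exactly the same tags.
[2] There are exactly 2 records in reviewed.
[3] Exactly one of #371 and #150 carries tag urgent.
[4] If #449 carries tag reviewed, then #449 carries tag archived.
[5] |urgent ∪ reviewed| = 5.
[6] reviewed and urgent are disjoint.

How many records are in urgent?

3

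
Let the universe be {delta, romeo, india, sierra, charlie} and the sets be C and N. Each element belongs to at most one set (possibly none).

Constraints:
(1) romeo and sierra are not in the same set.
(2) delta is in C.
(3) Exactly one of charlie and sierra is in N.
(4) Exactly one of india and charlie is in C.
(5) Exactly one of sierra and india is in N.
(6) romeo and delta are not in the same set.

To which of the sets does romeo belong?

From (2): delta ∈ C.
(6): romeo ∉ C.
Suppose romeo ∈ N: no assignment then satisfies all the clues, so romeo ∉ N.

romeo: none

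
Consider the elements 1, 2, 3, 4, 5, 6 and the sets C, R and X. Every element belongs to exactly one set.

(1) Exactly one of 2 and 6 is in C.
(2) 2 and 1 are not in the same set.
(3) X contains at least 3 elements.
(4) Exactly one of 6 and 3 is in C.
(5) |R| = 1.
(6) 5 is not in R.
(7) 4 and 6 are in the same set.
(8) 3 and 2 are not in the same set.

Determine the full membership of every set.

C = {4, 6}; R = {2}; X = {1, 3, 5}

From (6): 5 ∉ R.
Suppose 1 ∈ C: no assignment then satisfies all the clues, so 1 ∉ C.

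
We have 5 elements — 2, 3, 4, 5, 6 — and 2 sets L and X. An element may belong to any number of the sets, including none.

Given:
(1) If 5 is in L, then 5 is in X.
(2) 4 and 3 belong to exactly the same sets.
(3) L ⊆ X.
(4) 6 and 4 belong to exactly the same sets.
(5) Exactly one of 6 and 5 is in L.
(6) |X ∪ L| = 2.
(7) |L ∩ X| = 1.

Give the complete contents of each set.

L = {5}; X = {2, 5}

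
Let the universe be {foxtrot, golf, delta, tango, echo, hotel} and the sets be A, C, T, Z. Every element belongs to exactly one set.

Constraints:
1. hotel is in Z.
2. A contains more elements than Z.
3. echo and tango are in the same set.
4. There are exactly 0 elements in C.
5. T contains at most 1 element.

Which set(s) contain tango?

From (1): hotel ∈ Z.
(4): C already has 0, so the rest are out.
Suppose tango ∉ A: no assignment then satisfies all the clues, so tango ∈ A.

tango: A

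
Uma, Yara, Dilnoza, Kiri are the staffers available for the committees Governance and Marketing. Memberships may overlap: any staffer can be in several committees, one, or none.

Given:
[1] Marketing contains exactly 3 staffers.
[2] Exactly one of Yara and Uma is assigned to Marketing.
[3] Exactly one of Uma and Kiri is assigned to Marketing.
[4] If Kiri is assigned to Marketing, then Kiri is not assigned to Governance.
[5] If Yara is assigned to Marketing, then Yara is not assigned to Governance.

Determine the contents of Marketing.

Marketing = {Dilnoza, Kiri, Yara}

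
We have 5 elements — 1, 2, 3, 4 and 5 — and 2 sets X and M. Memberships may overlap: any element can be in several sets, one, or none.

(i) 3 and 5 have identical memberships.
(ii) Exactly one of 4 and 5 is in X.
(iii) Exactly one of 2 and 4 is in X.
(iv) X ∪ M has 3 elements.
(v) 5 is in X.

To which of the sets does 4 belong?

4: none

From (v): 5 ∈ X.
(i): 3 matches 5: 3 ∈ X.
(ii) (exactly one): 4 ∉ X.
(iii) (exactly one): 2 ∈ X.
Suppose 4 ∈ M: no assignment then satisfies all the clues, so 4 ∉ M.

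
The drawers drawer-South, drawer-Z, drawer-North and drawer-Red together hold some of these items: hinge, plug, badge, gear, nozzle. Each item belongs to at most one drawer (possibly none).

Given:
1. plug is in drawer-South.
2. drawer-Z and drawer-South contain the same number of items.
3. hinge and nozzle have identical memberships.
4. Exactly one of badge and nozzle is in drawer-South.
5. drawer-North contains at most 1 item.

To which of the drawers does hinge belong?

hinge: drawer-Z

From (1): plug ∈ drawer-South.
Suppose hinge ∈ drawer-South: no assignment then satisfies all the clues, so hinge ∉ drawer-South.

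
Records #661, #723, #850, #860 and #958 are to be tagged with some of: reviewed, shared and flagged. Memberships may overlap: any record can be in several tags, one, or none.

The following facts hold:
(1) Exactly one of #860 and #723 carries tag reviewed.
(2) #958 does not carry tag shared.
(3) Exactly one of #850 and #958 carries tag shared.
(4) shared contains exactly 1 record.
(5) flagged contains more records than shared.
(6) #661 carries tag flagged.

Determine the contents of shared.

From (2): #958 ∉ shared.
From (6): #661 ∈ flagged.
(3) (exactly one): #850 ∈ shared.
(4): shared already has 1, so the rest are out.

shared = {#850}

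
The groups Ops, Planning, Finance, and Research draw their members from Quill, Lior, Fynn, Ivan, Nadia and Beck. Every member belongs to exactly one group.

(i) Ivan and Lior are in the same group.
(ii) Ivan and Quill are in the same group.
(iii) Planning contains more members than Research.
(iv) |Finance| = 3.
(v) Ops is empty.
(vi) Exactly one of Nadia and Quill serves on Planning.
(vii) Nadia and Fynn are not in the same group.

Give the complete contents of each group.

Ops = {}; Planning = {Beck, Nadia}; Finance = {Ivan, Lior, Quill}; Research = {Fynn}

(v): Ops already has 0, so the rest are out.
Suppose Quill ∈ Planning: no assignment then satisfies all the clues, so Quill ∉ Planning.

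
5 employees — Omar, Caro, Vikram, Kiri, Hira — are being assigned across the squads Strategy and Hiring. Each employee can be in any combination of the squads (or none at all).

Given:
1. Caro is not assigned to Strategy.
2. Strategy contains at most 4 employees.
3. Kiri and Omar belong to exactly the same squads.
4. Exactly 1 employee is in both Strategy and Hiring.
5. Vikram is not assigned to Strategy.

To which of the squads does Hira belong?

Hira: Hiring, Strategy

From (1): Caro ∉ Strategy.
From (5): Vikram ∉ Strategy.
Suppose Hira ∉ Strategy: no assignment then satisfies all the clues, so Hira ∈ Strategy.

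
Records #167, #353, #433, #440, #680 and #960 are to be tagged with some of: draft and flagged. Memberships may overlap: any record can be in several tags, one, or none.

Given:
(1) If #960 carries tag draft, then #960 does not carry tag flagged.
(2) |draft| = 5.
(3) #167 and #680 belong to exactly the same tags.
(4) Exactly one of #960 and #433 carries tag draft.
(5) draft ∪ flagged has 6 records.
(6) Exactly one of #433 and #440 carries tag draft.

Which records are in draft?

draft = {#167, #353, #440, #680, #960}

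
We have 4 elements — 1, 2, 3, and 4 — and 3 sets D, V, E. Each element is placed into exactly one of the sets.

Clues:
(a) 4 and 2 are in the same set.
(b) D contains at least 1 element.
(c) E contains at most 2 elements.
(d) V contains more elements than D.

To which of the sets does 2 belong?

2: V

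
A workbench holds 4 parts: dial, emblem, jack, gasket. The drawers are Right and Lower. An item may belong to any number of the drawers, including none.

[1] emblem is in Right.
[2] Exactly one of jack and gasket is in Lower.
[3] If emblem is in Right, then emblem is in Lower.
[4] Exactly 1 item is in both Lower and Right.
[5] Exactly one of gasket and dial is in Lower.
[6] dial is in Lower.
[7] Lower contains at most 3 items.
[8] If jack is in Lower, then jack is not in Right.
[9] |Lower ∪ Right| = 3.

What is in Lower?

Lower = {dial, emblem, jack}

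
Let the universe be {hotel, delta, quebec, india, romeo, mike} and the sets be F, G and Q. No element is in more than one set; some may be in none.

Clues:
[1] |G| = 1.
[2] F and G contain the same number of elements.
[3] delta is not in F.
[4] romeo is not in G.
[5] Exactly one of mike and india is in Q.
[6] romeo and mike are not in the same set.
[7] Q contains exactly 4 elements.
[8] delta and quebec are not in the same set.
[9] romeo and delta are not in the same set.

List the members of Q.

Q = {hotel, india, quebec, romeo}

From (3): delta ∉ F.
From (4): romeo ∉ G.
Suppose hotel ∉ Q: no assignment then satisfies all the clues, so hotel ∈ Q.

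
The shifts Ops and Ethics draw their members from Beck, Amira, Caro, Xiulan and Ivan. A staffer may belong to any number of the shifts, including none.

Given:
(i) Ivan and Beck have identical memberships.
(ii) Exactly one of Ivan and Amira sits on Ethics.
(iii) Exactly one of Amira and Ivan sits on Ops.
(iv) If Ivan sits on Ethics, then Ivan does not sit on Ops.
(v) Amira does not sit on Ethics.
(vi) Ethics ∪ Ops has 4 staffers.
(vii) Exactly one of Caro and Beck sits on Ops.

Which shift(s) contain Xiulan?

Xiulan: none

From (v): Amira ∉ Ethics.
(ii) (exactly one): Ivan ∈ Ethics.
(iv): Ivan ∉ Ops.
(i): Beck matches Ivan: Beck ∉ Ops.
(i): Beck matches Ivan: Beck ∈ Ethics.
(iii) (exactly one): Amira ∈ Ops.
(vii) (exactly one): Caro ∈ Ops.
Suppose Xiulan ∈ Ops: no assignment then satisfies all the clues, so Xiulan ∉ Ops.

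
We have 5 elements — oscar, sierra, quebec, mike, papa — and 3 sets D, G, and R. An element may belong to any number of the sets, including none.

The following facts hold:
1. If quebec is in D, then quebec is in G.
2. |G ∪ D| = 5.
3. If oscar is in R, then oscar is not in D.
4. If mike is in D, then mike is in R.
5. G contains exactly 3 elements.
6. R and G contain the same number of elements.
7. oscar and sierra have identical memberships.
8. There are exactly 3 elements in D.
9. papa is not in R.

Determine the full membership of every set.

D = {mike, papa, quebec}; G = {oscar, quebec, sierra}; R = {mike, oscar, sierra}

From (9): papa ∉ R.
Suppose oscar ∈ D: no assignment then satisfies all the clues, so oscar ∉ D.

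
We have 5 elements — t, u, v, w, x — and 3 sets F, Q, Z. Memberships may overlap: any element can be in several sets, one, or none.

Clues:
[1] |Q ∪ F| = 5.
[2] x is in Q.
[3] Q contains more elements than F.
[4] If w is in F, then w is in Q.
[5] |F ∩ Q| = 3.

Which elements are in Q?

From (2): x ∈ Q.
Suppose t ∉ Q: no assignment then satisfies all the clues, so t ∈ Q.

Q = {t, u, v, w, x}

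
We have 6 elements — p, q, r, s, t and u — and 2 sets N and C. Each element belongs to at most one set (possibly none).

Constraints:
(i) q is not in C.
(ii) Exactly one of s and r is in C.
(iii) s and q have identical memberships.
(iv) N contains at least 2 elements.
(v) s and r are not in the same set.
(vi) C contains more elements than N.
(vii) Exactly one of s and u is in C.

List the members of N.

N = {q, s}

From (i): q ∉ C.
(iii): s matches q: s ∉ C.
(vii) (exactly one): u ∈ C.
(ii) (exactly one): r ∈ C.
Suppose p ∈ N: no assignment then satisfies all the clues, so p ∉ N.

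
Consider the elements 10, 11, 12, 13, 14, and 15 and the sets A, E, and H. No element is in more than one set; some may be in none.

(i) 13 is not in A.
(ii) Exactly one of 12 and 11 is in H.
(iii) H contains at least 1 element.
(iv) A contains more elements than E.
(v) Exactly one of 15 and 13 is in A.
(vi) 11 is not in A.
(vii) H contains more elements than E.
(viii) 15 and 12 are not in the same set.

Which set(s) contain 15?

From (i): 13 ∉ A.
From (vi): 11 ∉ A.
(v) (exactly one): 15 ∈ A.
(viii): 12 ∉ A.

15: A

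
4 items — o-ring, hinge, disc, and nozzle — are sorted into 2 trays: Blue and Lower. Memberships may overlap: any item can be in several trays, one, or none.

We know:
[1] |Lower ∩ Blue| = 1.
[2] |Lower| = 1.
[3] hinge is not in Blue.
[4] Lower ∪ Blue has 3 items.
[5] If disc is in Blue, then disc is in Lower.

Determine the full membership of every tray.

From (3): hinge ∉ Blue.
Suppose o-ring ∉ Blue: no assignment then satisfies all the clues, so o-ring ∈ Blue.

Blue = {disc, nozzle, o-ring}; Lower = {disc}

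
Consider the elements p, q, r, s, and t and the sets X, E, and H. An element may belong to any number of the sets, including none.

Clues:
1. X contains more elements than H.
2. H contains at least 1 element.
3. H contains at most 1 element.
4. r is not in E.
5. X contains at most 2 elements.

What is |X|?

2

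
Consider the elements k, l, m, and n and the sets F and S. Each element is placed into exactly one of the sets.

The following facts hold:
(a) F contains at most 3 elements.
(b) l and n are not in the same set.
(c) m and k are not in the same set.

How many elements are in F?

2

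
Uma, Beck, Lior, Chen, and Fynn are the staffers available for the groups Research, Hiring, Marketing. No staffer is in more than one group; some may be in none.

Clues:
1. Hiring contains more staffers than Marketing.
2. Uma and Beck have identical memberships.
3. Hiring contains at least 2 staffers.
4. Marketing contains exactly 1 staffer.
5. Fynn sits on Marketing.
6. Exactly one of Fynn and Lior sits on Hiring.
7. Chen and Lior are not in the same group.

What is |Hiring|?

From (5): Fynn ∈ Marketing.
(4): Marketing already has 1, so the rest are out.
(6) (exactly one): Lior ∈ Hiring.
(7): Chen ∉ Hiring.
Suppose Uma ∈ Research: no assignment then satisfies all the clues, so Uma ∉ Research.

3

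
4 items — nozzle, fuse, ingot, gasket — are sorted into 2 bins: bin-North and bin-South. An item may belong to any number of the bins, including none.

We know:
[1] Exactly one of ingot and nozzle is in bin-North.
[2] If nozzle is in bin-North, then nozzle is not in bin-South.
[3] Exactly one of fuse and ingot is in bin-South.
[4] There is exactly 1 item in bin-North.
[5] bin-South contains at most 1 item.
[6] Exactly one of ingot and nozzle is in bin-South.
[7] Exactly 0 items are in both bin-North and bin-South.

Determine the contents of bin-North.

bin-North = {nozzle}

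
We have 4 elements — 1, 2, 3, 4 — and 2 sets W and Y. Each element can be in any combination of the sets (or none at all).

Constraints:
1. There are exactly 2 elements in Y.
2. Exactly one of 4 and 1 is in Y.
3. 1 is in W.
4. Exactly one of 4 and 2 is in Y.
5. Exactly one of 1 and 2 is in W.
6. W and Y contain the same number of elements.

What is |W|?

2

From (3): 1 ∈ W.
(5) (exactly one): 2 ∉ W.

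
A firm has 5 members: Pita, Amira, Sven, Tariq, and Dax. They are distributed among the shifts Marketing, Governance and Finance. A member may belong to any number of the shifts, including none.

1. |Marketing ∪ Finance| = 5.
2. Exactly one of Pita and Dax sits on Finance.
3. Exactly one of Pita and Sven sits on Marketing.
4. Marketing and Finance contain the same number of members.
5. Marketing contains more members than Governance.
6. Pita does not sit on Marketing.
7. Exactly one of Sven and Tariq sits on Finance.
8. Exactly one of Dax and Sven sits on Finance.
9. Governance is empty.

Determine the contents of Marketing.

Marketing = {Dax, Sven, Tariq}

From (6): Pita ∉ Marketing.
(3) (exactly one): Sven ∈ Marketing.
(9): Governance already has 0, so the rest are out.
Suppose Amira ∈ Marketing: no assignment then satisfies all the clues, so Amira ∉ Marketing.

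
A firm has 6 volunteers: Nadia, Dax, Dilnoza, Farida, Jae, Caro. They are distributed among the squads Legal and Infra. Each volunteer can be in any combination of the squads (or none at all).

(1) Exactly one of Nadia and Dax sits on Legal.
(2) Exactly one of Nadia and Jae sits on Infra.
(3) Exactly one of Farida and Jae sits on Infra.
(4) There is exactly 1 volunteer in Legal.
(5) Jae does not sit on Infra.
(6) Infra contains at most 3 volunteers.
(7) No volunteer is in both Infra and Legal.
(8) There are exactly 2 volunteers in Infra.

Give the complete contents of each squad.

From (5): Jae ∉ Infra.
(2) (exactly one): Nadia ∈ Infra.
(3) (exactly one): Farida ∈ Infra.
(7) (disjoint): Nadia ∉ Legal.
(7) (disjoint): Farida ∉ Legal.
(8): Infra already has 2, so the rest are out.
(1) (exactly one): Dax ∈ Legal.
(4): Legal already has 1, so the rest are out.

Legal = {Dax}; Infra = {Farida, Nadia}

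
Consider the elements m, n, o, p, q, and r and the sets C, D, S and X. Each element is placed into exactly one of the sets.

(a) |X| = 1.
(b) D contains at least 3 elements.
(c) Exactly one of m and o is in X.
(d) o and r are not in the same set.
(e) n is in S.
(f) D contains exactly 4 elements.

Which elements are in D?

D = {m, p, q, r}

From (e): n ∈ S.
Suppose m ∉ D: no assignment then satisfies all the clues, so m ∈ D.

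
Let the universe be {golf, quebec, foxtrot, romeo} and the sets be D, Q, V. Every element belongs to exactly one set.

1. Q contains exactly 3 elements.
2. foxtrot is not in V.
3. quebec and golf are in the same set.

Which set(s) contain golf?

golf: Q

From (2): foxtrot ∉ V.
Suppose golf ∈ D: no assignment then satisfies all the clues, so golf ∉ D.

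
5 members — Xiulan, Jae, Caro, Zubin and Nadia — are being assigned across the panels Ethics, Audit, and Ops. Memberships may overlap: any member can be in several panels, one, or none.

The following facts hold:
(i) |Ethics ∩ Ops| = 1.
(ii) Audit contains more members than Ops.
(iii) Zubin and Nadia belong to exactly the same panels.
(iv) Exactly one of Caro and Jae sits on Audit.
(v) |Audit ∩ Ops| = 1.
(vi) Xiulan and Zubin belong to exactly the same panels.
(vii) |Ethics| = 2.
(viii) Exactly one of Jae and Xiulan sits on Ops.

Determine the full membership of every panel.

Ethics = {Caro, Jae}; Audit = {Jae, Nadia, Xiulan, Zubin}; Ops = {Jae}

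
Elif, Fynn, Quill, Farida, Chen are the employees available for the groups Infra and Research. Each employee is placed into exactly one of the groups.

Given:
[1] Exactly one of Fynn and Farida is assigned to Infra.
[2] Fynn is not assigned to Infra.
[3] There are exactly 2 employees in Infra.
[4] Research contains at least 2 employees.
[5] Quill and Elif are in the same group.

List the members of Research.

Research = {Elif, Fynn, Quill}

From (2): Fynn ∉ Infra.
(1) (exactly one): Farida ∈ Infra.
Only one group left: Fynn ∈ Research.
Suppose Elif ∉ Research: no assignment then satisfies all the clues, so Elif ∈ Research.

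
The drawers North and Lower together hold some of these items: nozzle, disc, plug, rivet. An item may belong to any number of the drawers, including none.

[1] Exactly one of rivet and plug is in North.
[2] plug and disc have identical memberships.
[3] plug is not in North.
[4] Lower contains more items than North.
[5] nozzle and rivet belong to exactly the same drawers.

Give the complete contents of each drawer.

North = {nozzle, rivet}; Lower = {disc, nozzle, plug, rivet}

From (3): plug ∉ North.
(1) (exactly one): rivet ∈ North.
(2): disc matches plug: disc ∉ North.
(5): nozzle matches rivet: nozzle ∈ North.
Suppose nozzle ∉ Lower: no assignment then satisfies all the clues, so nozzle ∈ Lower.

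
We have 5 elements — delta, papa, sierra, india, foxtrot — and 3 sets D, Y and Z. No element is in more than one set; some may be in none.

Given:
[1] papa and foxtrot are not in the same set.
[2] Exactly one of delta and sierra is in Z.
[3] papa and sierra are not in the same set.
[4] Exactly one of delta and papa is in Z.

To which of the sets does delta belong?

delta: Z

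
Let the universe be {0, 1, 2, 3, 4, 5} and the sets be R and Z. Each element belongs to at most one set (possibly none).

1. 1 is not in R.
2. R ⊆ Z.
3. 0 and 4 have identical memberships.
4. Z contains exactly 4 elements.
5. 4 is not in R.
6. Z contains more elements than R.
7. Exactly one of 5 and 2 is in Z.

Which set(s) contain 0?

0: Z

From (1): 1 ∉ R.
From (5): 4 ∉ R.
(3): 0 matches 4: 0 ∉ R.
Suppose 0 ∉ Z: no assignment then satisfies all the clues, so 0 ∈ Z.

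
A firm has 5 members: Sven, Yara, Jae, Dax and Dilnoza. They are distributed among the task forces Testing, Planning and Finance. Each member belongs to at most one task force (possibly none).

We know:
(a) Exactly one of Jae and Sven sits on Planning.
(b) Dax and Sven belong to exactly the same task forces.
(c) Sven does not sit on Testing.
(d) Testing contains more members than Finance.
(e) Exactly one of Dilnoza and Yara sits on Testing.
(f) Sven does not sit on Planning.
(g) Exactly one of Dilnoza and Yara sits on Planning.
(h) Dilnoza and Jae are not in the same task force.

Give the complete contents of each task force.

Testing = {Dilnoza}; Planning = {Jae, Yara}; Finance = {}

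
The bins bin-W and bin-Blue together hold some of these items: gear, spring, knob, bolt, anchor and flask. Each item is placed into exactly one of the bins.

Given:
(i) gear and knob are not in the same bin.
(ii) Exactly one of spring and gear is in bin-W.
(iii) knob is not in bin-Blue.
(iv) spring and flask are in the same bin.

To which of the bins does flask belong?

flask: bin-W

From (iii): knob ∉ bin-Blue.
Only one bin left: knob ∈ bin-W.
(i): gear ∉ bin-W.
(ii) (exactly one): spring ∈ bin-W.
(iv): flask matches spring: flask ∈ bin-W.
Only one bin left: gear ∈ bin-Blue.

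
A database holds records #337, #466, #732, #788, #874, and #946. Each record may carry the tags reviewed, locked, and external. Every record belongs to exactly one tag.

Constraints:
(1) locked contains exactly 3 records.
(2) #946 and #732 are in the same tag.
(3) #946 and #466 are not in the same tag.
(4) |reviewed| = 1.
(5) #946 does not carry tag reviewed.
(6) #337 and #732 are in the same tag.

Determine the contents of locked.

locked = {#337, #732, #946}

From (5): #946 ∉ reviewed.
(2): #732 matches #946: #732 ∉ reviewed.
(6): #337 matches #732: #337 ∉ reviewed.
Suppose #337 ∉ locked: no assignment then satisfies all the clues, so #337 ∈ locked.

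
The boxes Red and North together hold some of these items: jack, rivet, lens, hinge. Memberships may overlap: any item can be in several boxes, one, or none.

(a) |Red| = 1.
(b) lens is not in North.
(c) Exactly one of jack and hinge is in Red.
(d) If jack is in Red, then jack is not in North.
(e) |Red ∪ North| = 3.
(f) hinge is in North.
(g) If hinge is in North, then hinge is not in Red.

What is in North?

North = {hinge, rivet}

From (b): lens ∉ North.
From (f): hinge ∈ North.
(g): hinge ∉ Red.
(c) (exactly one): jack ∈ Red.
(d): jack ∉ North.
(a): Red already has 1, so the rest are out.
Suppose rivet ∉ North: no assignment then satisfies all the clues, so rivet ∈ North.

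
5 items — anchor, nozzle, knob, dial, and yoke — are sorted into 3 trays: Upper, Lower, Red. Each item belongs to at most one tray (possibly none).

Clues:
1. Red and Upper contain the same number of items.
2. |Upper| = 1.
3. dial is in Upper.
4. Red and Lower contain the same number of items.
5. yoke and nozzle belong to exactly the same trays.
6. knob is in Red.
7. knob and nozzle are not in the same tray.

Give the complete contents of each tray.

Upper = {dial}; Lower = {anchor}; Red = {knob}

From (3): dial ∈ Upper.
From (6): knob ∈ Red.
(2): Upper already has 1, so the rest are out.
(7): nozzle ∉ Red.
(5): yoke matches nozzle: yoke ∉ Red.
Suppose anchor ∉ Lower: no assignment then satisfies all the clues, so anchor ∈ Lower.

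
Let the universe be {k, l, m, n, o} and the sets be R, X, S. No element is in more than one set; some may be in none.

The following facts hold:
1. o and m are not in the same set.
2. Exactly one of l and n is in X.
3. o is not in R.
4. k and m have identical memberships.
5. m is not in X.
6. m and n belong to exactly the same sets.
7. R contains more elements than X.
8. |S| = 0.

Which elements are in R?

R = {k, m, n}

From (3): o ∉ R.
From (5): m ∉ X.
(4): k matches m: k ∉ X.
(6): n matches m: n ∉ X.
(8): S already has 0, so the rest are out.
(2) (exactly one): l ∈ X.
Suppose k ∉ R: no assignment then satisfies all the clues, so k ∈ R.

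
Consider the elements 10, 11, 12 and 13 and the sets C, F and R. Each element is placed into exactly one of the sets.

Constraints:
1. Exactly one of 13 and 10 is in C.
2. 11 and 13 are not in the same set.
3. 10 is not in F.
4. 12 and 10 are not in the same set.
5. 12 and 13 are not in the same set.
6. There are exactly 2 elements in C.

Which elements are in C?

C = {10, 11}

From (3): 10 ∉ F.
Suppose 10 ∉ C: no assignment then satisfies all the clues, so 10 ∈ C.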